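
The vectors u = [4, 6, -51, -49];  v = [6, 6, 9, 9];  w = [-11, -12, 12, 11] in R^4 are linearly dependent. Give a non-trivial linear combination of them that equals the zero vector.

Write the vectors as columns of a matrix and find a nonzero vector in its null space.
The free variable yields coefficients (1, 3, 2) (any nonzero multiple also works).

u + 3v + 2w = 0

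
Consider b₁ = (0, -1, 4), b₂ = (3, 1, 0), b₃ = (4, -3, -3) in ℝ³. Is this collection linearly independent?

linearly independent

Row-reduce the matrix whose columns are b₁, b₂, b₃.
The reduction yields 3 nonzero rows, so the rank is 3.
Since rank = 3 (the number of vectors), the set is linearly independent.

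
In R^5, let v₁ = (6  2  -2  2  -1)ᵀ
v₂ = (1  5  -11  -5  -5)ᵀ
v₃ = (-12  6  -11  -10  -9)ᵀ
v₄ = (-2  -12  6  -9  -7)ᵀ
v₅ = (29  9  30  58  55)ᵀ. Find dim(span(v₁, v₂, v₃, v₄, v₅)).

Form the matrix with v₁, v₂, v₃, v₄, v₅ as columns and reduce.
Exactly 4 pivots survive; hence the rank is 4.

4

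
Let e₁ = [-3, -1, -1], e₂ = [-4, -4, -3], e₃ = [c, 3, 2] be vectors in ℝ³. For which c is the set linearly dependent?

The vectors are dependent exactly when the determinant of the matrix with rows e₁, e₂, e₃ vanishes.
The determinant works out to 1 - c.
This vanishes exactly when c = 1.

c = 1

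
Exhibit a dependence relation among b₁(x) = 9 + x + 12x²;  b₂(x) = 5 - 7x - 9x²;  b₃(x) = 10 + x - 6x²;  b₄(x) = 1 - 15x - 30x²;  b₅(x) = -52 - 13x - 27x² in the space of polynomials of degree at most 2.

b₁ - 2b₂ + b₄ = 0

Pass to coordinate vectors relative to the basis {1, x, x²}.
Set up α₁b₁ + … + α₅b₅ = 0 and solve the homogeneous system.
One solution (up to scaling) is (1, -2, 0, 1, 0).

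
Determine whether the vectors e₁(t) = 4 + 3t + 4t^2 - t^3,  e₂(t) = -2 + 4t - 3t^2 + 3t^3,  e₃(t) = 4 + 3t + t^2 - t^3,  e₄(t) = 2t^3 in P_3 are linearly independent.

Write each element as a coordinate vector in ℝ⁴ using {1, t, …, t^3}.
Place the vectors as rows of a 4×4 matrix and reduce to echelon form.
The reduction yields 4 nonzero rows, so the rank is 4.
Since rank = 4 (the number of vectors), the set is linearly independent.

linearly independent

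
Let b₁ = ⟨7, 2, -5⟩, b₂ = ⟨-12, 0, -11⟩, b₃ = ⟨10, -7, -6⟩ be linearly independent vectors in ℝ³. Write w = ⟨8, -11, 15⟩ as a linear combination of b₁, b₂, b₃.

Since b₁, b₂, b₃ are independent, the coefficients expressing w are uniquely determined by a linear system.
The system has the unique solution (c₁, c₂, c₃) = (-2, -1, 1).

w = -2b₁ - b₂ + b₃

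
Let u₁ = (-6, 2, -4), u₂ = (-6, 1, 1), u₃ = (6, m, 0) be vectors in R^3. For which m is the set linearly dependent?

m = -6/5

The vectors are dependent exactly when the determinant of the matrix with rows u₁, u₂, u₃ vanishes.
Expanding, det = 30*m + 36.
This vanishes exactly when m = -6/5.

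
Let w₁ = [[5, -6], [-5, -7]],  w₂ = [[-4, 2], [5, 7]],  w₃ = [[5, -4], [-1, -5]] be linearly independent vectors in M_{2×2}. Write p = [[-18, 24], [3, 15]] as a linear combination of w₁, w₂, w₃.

Identify each element with its coordinate vector in ℝ⁴ via {E₁₁, E₁₂, E₂₁, E₂₂}.
Set up the augmented matrix [w₁ | w₂ | w₃ | p] and row-reduce.
The system has the unique solution (c₁, c₂, c₃) = (-3, -3, -3).

p = -3w₁ - 3w₂ - 3w₃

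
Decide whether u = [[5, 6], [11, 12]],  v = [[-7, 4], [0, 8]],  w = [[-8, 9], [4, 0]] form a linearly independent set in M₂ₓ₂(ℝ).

linearly independent

Take coordinates with respect to the standard basis {E₁₁, E₁₂, E₂₁, E₂₂}.
Row-reduce the matrix whose columns are u, v, w.
The reduction yields 3 nonzero rows, so the rank is 3.
Since rank = 3 (the number of vectors), the set is linearly independent.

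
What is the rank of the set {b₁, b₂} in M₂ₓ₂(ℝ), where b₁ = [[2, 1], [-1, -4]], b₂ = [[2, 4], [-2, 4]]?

Represent each element by its coordinate vector in ℝ⁴.
Apply Gaussian elimination to the matrix whose rows are b₁, b₂.
The echelon form has 2 nonzero rows, so the rank is 2.

2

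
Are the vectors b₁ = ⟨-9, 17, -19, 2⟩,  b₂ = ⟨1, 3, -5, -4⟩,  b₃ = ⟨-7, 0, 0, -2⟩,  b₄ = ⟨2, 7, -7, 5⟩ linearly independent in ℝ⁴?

Form the 4×4 matrix with these as columns; its determinant is 0.
A zero determinant means the columns are linearly dependent.
Indeed b₁ - b₂ - 2b₃ - 2b₄ = 0.

linearly dependent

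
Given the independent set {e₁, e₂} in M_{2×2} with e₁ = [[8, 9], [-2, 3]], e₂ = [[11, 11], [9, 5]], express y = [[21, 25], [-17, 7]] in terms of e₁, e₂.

y = 4e₁ - e₂

Work in coordinates with respect to the standard basis {E₁₁, E₁₂, E₂₁, E₂₂}.
Since e₁, e₂ are independent, the coefficients expressing y are uniquely determined by a linear system.
The system has the unique solution (c₁, c₂) = (4, -1).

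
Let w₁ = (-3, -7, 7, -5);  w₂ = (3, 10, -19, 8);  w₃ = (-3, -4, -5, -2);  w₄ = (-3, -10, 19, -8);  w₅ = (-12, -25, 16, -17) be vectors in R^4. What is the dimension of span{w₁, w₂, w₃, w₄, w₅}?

2

Form the matrix with w₁, w₂, w₃, w₄, w₅ as columns and reduce.
Exactly 2 pivots survive; hence the rank is 2.
(With 5 elements in a 4-dimensional space the rank is at most 4.)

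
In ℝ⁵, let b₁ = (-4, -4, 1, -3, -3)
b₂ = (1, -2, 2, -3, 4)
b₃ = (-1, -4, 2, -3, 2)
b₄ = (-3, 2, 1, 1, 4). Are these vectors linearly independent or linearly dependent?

Place the vectors as rows of a 4×5 matrix and reduce to echelon form.
The reduction yields 4 nonzero rows, so the rank is 4.
Since rank = 4 (the number of vectors), the set is linearly independent.

linearly independent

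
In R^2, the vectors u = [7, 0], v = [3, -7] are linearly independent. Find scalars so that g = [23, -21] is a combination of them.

Set up the augmented matrix [u | v | g] and row-reduce.
Row-reducing the augmented matrix gives the unique coefficients (α₁, α₂) = (2, 3).

g = 2u + 3v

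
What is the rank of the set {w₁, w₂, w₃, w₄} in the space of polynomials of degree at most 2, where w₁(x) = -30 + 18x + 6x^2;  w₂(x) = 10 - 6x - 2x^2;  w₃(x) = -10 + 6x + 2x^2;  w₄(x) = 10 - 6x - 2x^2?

rank 1

Represent each element by its coordinate vector in ℝ³.
Row-reduce the 4×3 matrix with these as rows.
The echelon form has 1 nonzero row, so the rank is 1.
(With 4 elements in a 3-dimensional space the rank is at most 3.)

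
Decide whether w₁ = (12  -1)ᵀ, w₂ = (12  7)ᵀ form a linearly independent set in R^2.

Row-reduce the matrix whose columns are w₁, w₂.
The reduction yields 2 nonzero rows, so the rank is 2.
Since rank = 2 (the number of vectors), the set is linearly independent.

linearly independent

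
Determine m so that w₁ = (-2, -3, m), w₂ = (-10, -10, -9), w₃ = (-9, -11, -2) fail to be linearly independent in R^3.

m = 5/4

Dependence holds iff the 3×3 matrix [w₁ w₂ w₃] is singular.
The determinant works out to 20*m - 25.
Setting this to zero gives m = 5/4.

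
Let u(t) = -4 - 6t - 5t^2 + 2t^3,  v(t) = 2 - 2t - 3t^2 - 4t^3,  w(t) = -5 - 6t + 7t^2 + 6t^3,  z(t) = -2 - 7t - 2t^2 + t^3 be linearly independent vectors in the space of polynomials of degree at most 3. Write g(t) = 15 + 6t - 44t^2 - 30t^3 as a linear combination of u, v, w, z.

Take coordinate vectors relative to {1, t, …, t^3}.
Write g = a₁u + … + a₄z and equate components.
The system has the unique solution (a₁, …, a₄) = (3, 4, -3, -2).

g = 3u + 4v - 3w - 2z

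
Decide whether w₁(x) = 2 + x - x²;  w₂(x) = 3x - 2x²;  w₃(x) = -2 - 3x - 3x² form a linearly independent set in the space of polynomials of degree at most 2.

Write each element as a coordinate vector in ℝ³ using {1, x, x²}.
The matrix [w₁|w₂|w₃] has determinant -32.
A nonzero determinant means the columns are linearly independent.

linearly independent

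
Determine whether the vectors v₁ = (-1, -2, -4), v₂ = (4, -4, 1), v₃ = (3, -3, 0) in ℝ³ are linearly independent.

Form the 3×3 matrix with these as columns; its determinant is -9.
A nonzero determinant means the columns are linearly independent.

linearly independent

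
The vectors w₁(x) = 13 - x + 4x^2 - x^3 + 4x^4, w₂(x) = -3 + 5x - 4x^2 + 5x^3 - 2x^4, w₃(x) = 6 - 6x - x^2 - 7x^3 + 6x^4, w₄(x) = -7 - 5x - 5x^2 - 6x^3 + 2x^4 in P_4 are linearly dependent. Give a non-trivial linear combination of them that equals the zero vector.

Write each element as a vector in ℝ⁵ using {1, x, …, x^4}.
Write the vectors as columns of a matrix and find a nonzero vector in its null space.
A generator of the null space is (1, 0, -1, 1).

w₁ - w₃ + w₄ = 0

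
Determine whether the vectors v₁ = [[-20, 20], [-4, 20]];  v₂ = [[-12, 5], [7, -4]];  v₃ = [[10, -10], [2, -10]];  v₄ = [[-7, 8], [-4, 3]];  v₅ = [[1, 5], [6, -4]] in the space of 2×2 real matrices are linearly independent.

linearly dependent

Take coordinates with respect to the standard basis {E₁₁, E₁₂, E₂₁, E₂₂}.
There are 5 vectors in a 4-dimensional space, so they cannot be linearly independent.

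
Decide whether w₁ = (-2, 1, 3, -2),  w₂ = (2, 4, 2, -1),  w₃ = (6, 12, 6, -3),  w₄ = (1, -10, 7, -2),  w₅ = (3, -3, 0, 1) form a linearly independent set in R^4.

linearly dependent

There are 5 vectors in a 4-dimensional space, so they cannot be linearly independent.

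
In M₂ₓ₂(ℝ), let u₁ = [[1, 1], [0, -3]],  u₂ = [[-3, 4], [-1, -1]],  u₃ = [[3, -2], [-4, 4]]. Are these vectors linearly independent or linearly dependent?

linearly independent

Write each element as a coordinate vector in ℝ⁴ using {E₁₁, E₁₂, E₂₁, E₂₂}.
Place the vectors as rows of a 3×4 matrix and reduce to echelon form.
The reduction yields 3 nonzero rows, so the rank is 3.
Since rank = 3 (the number of vectors), the set is linearly independent.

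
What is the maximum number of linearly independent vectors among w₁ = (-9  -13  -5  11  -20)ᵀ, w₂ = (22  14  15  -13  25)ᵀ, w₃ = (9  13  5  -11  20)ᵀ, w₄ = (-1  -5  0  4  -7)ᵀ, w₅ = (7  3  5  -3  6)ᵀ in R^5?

2

Put the 5×5 matrix [w₁|w₂|w₃|w₄|w₅] into echelon form.
Reduction leaves 2 leading entries, giving rank 2.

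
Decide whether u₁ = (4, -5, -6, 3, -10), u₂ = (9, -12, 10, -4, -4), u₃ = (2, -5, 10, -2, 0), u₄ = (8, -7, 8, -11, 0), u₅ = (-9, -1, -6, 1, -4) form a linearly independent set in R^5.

linearly independent

Place the vectors as rows of a 5×5 matrix and reduce to echelon form.
The reduction yields 5 nonzero rows, so the rank is 5.
Since rank = 5 (the number of vectors), the set is linearly independent.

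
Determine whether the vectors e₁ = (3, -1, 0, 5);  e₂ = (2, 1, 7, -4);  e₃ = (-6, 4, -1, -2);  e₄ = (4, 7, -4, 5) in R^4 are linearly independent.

linearly independent

Place the vectors as rows of a 4×4 matrix and reduce to echelon form.
The reduction yields 4 nonzero rows, so the rank is 4.
Since rank = 4 (the number of vectors), the set is linearly independent.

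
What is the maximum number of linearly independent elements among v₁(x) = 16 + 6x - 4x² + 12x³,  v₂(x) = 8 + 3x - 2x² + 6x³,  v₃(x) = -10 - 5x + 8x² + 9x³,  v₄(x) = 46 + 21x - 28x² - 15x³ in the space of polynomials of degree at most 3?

2

Use coordinates relative to {1, x, …, x³}.
Form the matrix with v₁, v₂, v₃, v₄ as columns and reduce.
The echelon form has 2 nonzero rows, so the rank is 2.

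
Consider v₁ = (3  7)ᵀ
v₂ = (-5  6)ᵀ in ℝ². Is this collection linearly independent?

linearly independent

The matrix [v₁|v₂] has determinant 53.
A nonzero determinant means the columns are linearly independent.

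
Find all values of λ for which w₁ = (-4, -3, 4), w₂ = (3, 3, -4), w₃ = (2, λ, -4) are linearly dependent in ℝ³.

The set is linearly dependent precisely when det[w₁; w₂; w₃] = 0.
The determinant works out to 12 - 4*λ.
Setting this to zero gives λ = 3.

λ = 3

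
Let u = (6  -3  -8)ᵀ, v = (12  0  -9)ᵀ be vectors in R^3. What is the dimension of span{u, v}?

Put the 3×2 matrix [u|v] into echelon form.
There are 2 pivot columns, so rank = 2.

2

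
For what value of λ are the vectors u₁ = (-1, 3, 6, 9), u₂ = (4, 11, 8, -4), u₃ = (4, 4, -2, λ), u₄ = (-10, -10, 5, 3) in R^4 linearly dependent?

The vectors are dependent exactly when the determinant of the matrix with rows u₁, u₂, u₃, u₄ vanishes.
Expanding, det = 15*λ + 18.
Setting this to zero gives λ = -6/5.

λ = -6/5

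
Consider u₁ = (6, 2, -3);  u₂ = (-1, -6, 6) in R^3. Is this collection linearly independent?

linearly independent

Row-reduce the matrix whose columns are u₁, u₂.
The reduction yields 2 nonzero rows, so the rank is 2.
Since rank = 2 (the number of vectors), the set is linearly independent.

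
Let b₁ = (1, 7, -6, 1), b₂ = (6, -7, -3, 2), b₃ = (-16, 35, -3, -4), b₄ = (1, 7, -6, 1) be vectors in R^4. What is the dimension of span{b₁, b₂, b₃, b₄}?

dim = 2

Form the matrix with b₁, b₂, b₃, b₄ as columns and reduce.
The echelon form has 2 nonzero rows, so the rank is 2.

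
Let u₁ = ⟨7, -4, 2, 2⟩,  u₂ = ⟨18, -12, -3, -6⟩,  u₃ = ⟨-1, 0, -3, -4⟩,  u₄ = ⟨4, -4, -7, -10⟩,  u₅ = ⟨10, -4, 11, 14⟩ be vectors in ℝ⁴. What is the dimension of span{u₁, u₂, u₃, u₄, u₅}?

Put the 4×5 matrix [u₁|u₂|u₃|u₄|u₅] into echelon form.
There are 2 pivot columns, so rank = 2.
(With 5 elements in a 4-dimensional space the rank is at most 4.)

2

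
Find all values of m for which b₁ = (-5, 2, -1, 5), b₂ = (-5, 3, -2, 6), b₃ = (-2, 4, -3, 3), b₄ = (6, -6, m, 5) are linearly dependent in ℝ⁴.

m = 9/11

Dependence holds iff the 4×4 matrix [b₁ b₂ b₃ b₄] is singular.
The determinant works out to 9 - 11*m.
Solving 9 - 11*m = 0 yields m = 9/11.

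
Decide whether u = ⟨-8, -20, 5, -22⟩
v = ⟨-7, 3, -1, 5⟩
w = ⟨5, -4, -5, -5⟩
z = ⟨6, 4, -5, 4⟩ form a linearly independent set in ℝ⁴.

linearly dependent

Form the 4×4 matrix with these as columns; its determinant is 0.
A zero determinant means the columns are linearly dependent.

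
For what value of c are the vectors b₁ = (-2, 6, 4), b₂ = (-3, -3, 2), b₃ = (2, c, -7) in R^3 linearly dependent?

c = -15

Place the vectors as rows of a 3×3 matrix; dependence ⇔ determinant zero.
Expanding, det = -8*c - 120.
This vanishes exactly when c = -15.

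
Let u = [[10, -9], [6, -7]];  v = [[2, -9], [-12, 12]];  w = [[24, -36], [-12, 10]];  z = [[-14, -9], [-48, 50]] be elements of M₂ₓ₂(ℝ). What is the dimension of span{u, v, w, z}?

dim = 2

Use coordinates relative to {E₁₁, E₁₂, E₂₁, E₂₂}.
Form the matrix with u, v, w, z as columns and reduce.
Reduction leaves 2 leading entries, giving rank 2.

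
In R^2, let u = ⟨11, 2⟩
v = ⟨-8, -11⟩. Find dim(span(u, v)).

2

Form the matrix with u, v as columns and reduce.
The echelon form has 2 nonzero rows, so the rank is 2.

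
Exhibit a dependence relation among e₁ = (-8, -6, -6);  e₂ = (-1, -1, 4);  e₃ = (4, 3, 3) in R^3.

e₁ + 2e₃ = 0

Row-reduce the matrix with e₁, e₂, e₃ as columns; the null space gives the coefficients.
One solution (up to scaling) is (1, 0, 2).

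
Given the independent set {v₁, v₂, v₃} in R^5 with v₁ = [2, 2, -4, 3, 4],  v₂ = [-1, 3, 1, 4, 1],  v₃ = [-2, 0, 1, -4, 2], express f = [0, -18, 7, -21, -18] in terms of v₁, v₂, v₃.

f = -3v₁ - 4v₂ - v₃

Set up the augmented matrix [v₁ | v₂ | v₃ | f] and row-reduce.
The system has the unique solution (a₁, a₂, a₃) = (-3, -4, -1).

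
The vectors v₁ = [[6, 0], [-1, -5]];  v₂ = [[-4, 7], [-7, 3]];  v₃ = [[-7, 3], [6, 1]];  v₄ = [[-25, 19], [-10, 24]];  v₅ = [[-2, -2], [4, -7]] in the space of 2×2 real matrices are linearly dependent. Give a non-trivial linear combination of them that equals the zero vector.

2v₁ - 2v₂ - v₃ + v₄ + v₅ = 0

Pass to coordinate vectors relative to the basis {E₁₁, E₁₂, E₂₁, E₂₂}.
Set up α₁v₁ + … + α₅v₅ = 0 and solve the homogeneous system.
The free variable yields coefficients (2, -2, -1, 1, 1) (any nonzero multiple also works).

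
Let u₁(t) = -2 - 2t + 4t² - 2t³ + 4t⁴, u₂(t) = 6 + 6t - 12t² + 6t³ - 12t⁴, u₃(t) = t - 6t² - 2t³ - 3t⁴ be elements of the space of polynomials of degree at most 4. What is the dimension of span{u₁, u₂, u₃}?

2

Represent each element by its coordinate vector in ℝ⁵.
Put the 5×3 matrix [u₁|u₂|u₃] into echelon form.
Reduction leaves 2 leading entries, giving rank 2.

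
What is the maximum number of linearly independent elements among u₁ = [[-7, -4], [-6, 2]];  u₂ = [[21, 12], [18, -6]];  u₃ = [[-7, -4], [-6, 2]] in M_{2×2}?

Use coordinates relative to {E₁₁, E₁₂, E₂₁, E₂₂}.
Put the 4×3 matrix [u₁|u₂|u₃] into echelon form.
Exactly 1 pivot survives; hence the rank is 1.

1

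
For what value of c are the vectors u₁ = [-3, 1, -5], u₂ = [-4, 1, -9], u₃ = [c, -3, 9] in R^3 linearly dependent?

Dependence holds iff the 3×3 matrix [u₁ u₂ u₃] is singular.
Cofactor expansion gives det = 30 - 4*c.
Setting this to zero gives c = 15/2.

c = 15/2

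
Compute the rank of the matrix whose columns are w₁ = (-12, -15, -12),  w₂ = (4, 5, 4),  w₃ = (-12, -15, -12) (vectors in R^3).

Form the matrix with w₁, w₂, w₃ as columns and reduce.
The echelon form has 1 nonzero row, so the rank is 1.

rank 1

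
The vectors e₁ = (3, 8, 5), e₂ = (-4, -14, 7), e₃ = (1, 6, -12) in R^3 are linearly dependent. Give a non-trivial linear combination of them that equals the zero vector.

e₁ + e₂ + e₃ = 0

Solve the homogeneous system with e₁, e₂, e₃ as columns by row-reducing the coefficient matrix.
One solution (up to scaling) is (1, 1, 1).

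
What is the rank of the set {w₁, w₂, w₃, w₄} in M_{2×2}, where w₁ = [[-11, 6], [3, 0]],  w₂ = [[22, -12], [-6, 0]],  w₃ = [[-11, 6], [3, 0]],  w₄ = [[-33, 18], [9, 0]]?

1

Pass to coordinate vectors with respect to the basis {E₁₁, E₁₂, E₂₁, E₂₂}.
Apply Gaussian elimination to the matrix whose rows are w₁, w₂, w₃, w₄.
Reduction leaves 1 leading entry, giving rank 1.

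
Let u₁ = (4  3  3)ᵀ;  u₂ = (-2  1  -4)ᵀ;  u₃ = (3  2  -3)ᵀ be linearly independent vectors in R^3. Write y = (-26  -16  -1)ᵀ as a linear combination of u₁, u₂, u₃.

y = -3u₁ + u₂ - 4u₃

Since u₁, u₂, u₃ are independent, the coefficients expressing y are uniquely determined by a linear system.
Back-substitution yields (c₁, c₂, c₃) = (-3, 1, -4).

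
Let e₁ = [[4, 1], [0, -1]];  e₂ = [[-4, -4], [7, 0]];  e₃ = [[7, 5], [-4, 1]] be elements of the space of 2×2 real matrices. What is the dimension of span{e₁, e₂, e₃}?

dim = 3

Represent each element by its coordinate vector in ℝ⁴.
Form the matrix with e₁, e₂, e₃ as columns and reduce.
Reduction leaves 3 leading entries, giving rank 3.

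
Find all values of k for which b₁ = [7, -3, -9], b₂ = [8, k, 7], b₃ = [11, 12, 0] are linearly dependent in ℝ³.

The vectors are dependent exactly when the determinant of the matrix with rows b₁, b₂, b₃ vanishes.
Cofactor expansion gives det = 99*k - 1683.
Solving 99*k - 1683 = 0 yields k = 17.

k = 17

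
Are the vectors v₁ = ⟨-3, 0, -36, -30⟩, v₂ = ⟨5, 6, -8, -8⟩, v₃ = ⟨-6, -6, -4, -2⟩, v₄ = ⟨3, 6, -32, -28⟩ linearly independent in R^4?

The matrix [v₁|v₂|v₃|v₄] has determinant 0.
A zero determinant means the columns are linearly dependent.
Indeed v₁ - 3v₂ - 3v₃ = 0.

linearly dependent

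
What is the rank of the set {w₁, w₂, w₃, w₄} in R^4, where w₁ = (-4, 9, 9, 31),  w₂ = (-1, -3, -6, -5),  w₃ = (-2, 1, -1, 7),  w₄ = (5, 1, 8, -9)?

rank 2

Form the matrix with w₁, w₂, w₃, w₄ as columns and reduce.
Reduction leaves 2 leading entries, giving rank 2.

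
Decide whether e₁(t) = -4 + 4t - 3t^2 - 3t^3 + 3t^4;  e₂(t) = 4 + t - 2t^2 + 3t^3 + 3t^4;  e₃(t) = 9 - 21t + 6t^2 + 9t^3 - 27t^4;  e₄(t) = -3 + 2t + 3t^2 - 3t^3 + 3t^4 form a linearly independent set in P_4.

linearly dependent

Take coordinates with respect to the standard basis {1, t, …, t^4}.
Row-reduce the matrix whose columns are e₁, e₂, e₃, e₄.
The reduction yields 3 nonzero rows, so the rank is 3.
Since rank 3 < 4, the set is linearly dependent.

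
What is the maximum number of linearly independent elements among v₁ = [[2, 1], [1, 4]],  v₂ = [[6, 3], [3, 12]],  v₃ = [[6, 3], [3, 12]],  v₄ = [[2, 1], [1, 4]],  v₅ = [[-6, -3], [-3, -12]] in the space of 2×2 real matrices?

Represent each element by its coordinate vector in ℝ⁴.
Form the matrix with v₁, v₂, v₃, v₄, v₅ as columns and reduce.
Reduction leaves 1 leading entry, giving rank 1.
(With 5 elements in a 4-dimensional space the rank is at most 4.)

1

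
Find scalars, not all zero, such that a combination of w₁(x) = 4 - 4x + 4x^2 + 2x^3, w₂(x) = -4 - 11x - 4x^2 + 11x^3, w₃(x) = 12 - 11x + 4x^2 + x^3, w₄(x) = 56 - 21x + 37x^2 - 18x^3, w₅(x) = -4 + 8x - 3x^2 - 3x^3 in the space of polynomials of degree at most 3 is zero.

2w₁ - 3w₂ + 2w₃ - w₄ - 3w₅ = 0

Pass to coordinate vectors relative to the basis {1, x, …, x^3}.
Row-reduce the matrix with w₁, w₂, w₃, w₄, w₅ as columns; the null space gives the coefficients.
A generator of the null space is (2, -3, 2, -1, -3).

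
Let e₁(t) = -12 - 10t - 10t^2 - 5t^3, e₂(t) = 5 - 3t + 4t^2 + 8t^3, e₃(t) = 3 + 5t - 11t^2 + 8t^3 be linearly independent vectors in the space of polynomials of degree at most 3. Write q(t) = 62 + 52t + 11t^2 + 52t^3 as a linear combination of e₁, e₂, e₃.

Work in coordinates with respect to the standard basis {1, t, …, t^3}.
Set up the augmented matrix [e₁ | e₂ | e₃ | q] and row-reduce.
The system has the unique solution (a₁, a₂, a₃) = (-4, 1, 3).

q = -4e₁ + e₂ + 3e₃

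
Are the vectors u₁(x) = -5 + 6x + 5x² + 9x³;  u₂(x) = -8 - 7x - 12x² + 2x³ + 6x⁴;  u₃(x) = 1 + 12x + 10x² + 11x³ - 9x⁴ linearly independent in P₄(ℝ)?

Write each element as a coordinate vector in ℝ⁵ using {1, x, …, x⁴}.
Place the vectors as rows of a 3×5 matrix and reduce to echelon form.
The reduction yields 3 nonzero rows, so the rank is 3.
Since rank = 3 (the number of vectors), the set is linearly independent.

linearly independent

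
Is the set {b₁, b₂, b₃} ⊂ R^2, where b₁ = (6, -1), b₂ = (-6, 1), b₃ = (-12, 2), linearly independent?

linearly dependent

There are 3 vectors in a 2-dimensional space, so they cannot be linearly independent.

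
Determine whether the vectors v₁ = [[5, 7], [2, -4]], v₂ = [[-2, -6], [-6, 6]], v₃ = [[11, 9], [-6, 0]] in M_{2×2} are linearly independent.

linearly dependent

Take coordinates with respect to the standard basis {E₁₁, E₁₂, E₂₁, E₂₂}.
Place the vectors as rows of a 3×4 matrix and reduce to echelon form.
The reduction yields 2 nonzero rows, so the rank is 2.
Since rank 2 < 3, the set is linearly dependent.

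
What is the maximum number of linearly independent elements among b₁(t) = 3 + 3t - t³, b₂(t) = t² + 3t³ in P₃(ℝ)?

2

Represent each element by its coordinate vector in ℝ⁴.
Put the 4×2 matrix [b₁|b₂] into echelon form.
The echelon form has 2 nonzero rows, so the rank is 2.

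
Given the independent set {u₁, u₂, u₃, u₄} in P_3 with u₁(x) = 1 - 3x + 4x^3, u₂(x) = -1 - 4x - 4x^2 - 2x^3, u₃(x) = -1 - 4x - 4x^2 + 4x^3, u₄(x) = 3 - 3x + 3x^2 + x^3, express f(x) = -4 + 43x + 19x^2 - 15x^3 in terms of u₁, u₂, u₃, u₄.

Identify each element with its coordinate vector in ℝ⁴ via {1, x, …, x^3}.
Solve the system with u₁, u₂, u₃, u₄ as columns and f as the right-hand side.
Row-reducing the augmented matrix gives the unique coefficients (c₁, …, c₄) = (-2, -4, -3, -3).

f = -2u₁ - 4u₂ - 3u₃ - 3u₄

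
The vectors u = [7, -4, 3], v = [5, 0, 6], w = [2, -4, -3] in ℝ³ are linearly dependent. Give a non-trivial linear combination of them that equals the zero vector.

Row-reduce the matrix with u, v, w as columns; the null space gives the coefficients.
A generator of the null space is (1, -1, -1).

u - v - w = 0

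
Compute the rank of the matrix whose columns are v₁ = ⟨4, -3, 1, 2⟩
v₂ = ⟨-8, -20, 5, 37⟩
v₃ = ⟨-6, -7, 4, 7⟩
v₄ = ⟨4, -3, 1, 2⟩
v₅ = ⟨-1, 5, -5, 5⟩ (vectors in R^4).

3

Form the matrix with v₁, v₂, v₃, v₄, v₅ as columns and reduce.
Reduction leaves 3 leading entries, giving rank 3.
(With 5 elements in a 4-dimensional space the rank is at most 4.)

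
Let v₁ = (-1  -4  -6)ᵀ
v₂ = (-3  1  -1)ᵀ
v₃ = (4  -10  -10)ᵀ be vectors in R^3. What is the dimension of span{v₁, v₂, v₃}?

Row-reduce the 3×3 matrix with these as rows.
Exactly 2 pivots survive; hence the rank is 2.

2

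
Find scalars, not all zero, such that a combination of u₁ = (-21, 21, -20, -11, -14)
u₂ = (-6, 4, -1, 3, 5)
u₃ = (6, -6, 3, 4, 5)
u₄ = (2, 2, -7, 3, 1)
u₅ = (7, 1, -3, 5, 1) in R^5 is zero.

Set up α₁u₁ + … + α₅u₅ = 0 and solve the homogeneous system.
One solution (up to scaling) is (1, 0, 3, -2, 1).

u₁ + 3u₃ - 2u₄ + u₅ = 0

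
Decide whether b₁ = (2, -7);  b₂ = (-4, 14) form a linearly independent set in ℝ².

linearly dependent

Form the 2×2 matrix with these as columns; its determinant is 0.
A zero determinant means the columns are linearly dependent.
Indeed 2b₁ + b₂ = 0.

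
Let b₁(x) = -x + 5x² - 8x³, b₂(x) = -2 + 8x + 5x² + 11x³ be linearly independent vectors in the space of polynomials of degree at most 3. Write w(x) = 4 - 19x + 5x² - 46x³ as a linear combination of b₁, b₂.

w = 3b₁ - 2b₂

Take coordinate vectors relative to {1, x, …, x³}.
Write w = a₁b₁ + a₂b₂ and equate components.
Row-reducing the augmented matrix gives the unique coefficients (a₁, a₂) = (3, -2).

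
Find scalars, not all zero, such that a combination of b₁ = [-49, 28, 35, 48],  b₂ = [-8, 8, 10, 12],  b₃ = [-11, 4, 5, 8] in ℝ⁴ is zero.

b₁ - 2b₂ - 3b₃ = 0

Row-reduce the matrix with b₁, b₂, b₃ as columns; the null space gives the coefficients.
One solution (up to scaling) is (1, -2, -3).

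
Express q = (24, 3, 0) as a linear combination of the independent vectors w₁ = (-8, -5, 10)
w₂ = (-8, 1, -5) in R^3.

Write q = c₁w₁ + c₂w₂ and equate components.
Row-reducing the augmented matrix gives the unique coefficients (c₁, c₂) = (-1, -2).

q = -w₁ - 2w₂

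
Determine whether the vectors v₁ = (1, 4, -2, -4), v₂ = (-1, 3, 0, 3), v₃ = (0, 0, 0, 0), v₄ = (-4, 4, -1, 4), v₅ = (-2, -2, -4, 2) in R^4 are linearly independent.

There are 5 vectors in a 4-dimensional space, so they cannot be linearly independent.

linearly dependent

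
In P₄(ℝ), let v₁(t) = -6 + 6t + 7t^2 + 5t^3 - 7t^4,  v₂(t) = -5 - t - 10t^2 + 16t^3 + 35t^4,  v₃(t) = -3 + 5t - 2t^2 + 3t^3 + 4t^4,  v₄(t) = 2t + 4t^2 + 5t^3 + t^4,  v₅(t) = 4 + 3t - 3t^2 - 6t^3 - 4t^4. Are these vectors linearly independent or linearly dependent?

linearly dependent

Write each element as a coordinate vector in ℝ⁵ using {1, t, …, t^4}.
Form the 5×5 matrix with these as columns; its determinant is 0.
A zero determinant means the columns are linearly dependent.
Indeed 2v₁ + v₂ - 3v₃ - v₄ + 2v₅ = 0.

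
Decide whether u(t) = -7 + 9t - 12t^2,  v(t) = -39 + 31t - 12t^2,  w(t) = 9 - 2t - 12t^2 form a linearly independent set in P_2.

Write each element as a coordinate vector in ℝ³ using {1, t, t^2}.
Form the 3×3 matrix with these as columns; its determinant is 0.
A zero determinant means the columns are linearly dependent.

linearly dependent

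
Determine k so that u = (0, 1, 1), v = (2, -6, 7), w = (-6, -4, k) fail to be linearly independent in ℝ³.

k = -43

Dependence holds iff the 3×3 matrix [u v w] is singular.
Cofactor expansion gives det = -2*k - 86.
Setting this to zero gives k = -43.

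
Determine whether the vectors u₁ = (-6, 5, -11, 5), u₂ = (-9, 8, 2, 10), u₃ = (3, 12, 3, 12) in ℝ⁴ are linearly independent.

Row-reduce the matrix whose columns are u₁, u₂, u₃.
The reduction yields 3 nonzero rows, so the rank is 3.
Since rank = 3 (the number of vectors), the set is linearly independent.

linearly independent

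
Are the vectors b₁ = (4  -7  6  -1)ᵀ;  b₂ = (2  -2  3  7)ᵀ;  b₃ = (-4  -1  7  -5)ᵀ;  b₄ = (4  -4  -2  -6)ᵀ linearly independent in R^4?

linearly independent

The matrix [b₁|b₂|b₃|b₄] has determinant 72.
A nonzero determinant means the columns are linearly independent.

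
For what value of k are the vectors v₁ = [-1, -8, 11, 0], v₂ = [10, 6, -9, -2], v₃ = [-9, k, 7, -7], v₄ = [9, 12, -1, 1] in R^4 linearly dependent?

k = -40

The vectors are dependent exactly when the determinant of the matrix with rows v₁, v₂, v₃, v₄ vanishes.
The determinant works out to 297*k + 11880.
Setting this to zero gives k = -40.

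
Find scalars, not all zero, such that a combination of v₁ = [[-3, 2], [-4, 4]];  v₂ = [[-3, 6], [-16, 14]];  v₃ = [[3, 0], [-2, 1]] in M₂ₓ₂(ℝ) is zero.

Write each element as a vector in ℝ⁴ using {E₁₁, E₁₂, E₂₁, E₂₂}.
Solve the homogeneous system with v₁, v₂, v₃ as columns by row-reducing the coefficient matrix.
One solution (up to scaling) is (3, -1, 2).

3v₁ - v₂ + 2v₃ = 0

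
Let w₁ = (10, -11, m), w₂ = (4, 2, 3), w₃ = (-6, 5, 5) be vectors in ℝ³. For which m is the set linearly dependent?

m = -23/2

Place the vectors as rows of a 3×3 matrix; dependence ⇔ determinant zero.
The determinant works out to 32*m + 368.
This vanishes exactly when m = -23/2.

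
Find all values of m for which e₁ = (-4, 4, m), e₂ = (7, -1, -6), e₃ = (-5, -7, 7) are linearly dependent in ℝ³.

m = 20/9

The set is linearly dependent precisely when det[e₁; e₂; e₃] = 0.
Cofactor expansion gives det = 120 - 54*m.
Solving 120 - 54*m = 0 yields m = 20/9.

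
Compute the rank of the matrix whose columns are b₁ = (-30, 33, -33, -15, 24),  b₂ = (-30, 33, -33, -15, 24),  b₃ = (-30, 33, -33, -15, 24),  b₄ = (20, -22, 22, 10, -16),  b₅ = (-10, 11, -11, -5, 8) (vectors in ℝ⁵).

rank 1

Form the matrix with b₁, b₂, b₃, b₄, b₅ as columns and reduce.
There is 1 pivot column, so rank = 1.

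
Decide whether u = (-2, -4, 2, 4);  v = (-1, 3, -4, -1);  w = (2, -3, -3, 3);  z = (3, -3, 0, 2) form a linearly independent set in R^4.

The matrix [u|v|w|z] has determinant 40.
A nonzero determinant means the columns are linearly independent.

linearly independent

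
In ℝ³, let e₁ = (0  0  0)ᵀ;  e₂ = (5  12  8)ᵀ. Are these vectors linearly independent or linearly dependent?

linearly dependent

One of the vectors is the zero vector, so the set is linearly dependent.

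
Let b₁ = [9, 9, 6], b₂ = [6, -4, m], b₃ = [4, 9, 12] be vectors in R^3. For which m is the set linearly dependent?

The vectors are dependent exactly when the determinant of the matrix with rows b₁, b₂, b₃ vanishes.
Expanding, det = -45*m - 660.
Solving -45*m - 660 = 0 yields m = -44/3.

m = -44/3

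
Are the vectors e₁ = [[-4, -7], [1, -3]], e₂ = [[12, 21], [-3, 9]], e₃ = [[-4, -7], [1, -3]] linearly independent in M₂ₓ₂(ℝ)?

linearly dependent

Take coordinates with respect to the standard basis {E₁₁, E₁₂, E₂₁, E₂₂}.
Two of the vectors are equal, giving an immediate dependence.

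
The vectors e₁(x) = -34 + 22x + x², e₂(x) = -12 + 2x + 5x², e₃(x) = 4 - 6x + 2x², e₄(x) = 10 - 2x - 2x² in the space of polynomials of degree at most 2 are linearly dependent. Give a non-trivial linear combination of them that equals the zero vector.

Write each element as a vector in ℝ³ using {1, x, x²}.
Row-reduce the matrix with e₁, e₂, e₃, e₄ as columns; the null space gives the coefficients.
One solution (up to scaling) is (1, -1, 3, 1).

e₁ - e₂ + 3e₃ + e₄ = 0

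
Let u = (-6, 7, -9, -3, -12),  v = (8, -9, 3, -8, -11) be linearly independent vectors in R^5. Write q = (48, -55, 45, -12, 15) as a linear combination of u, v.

q = -4u + 3v

Write q = a₁u + a₂v and equate components.
The system has the unique solution (a₁, a₂) = (-4, 3).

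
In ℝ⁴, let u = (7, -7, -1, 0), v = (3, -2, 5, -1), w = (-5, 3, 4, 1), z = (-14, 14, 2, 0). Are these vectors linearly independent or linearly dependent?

linearly dependent

One vector is a scalar multiple of another, so the set is dependent.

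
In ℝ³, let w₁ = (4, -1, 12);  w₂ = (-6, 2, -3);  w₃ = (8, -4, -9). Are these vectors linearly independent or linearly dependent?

The matrix [w₁|w₂|w₃] has determinant 54.
A nonzero determinant means the columns are linearly independent.

linearly independent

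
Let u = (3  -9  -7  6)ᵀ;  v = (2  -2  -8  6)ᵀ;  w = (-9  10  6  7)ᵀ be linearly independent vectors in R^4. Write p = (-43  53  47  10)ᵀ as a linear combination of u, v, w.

Since u, v, w are independent, the coefficients expressing p are uniquely determined by a linear system.
Row-reducing the augmented matrix gives the unique coefficients (a₁, a₂, a₃) = (-1, -2, 4).

p = -u - 2v + 4w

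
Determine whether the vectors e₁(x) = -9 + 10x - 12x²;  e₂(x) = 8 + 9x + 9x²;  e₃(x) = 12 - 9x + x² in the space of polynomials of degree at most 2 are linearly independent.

linearly independent

Take coordinates with respect to the standard basis {1, x, x²}.
The matrix [e₁|e₂|e₃] has determinant 2350.
A nonzero determinant means the columns are linearly independent.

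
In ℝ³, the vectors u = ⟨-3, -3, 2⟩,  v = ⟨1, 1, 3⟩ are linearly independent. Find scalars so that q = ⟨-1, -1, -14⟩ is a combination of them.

q = -u - 4v

Solve the system with u, v as columns and q as the right-hand side.
The system has the unique solution (α₁, α₂) = (-1, -4).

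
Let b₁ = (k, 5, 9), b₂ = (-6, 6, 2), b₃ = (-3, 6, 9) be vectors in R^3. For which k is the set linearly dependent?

The set is linearly dependent precisely when det[b₁; b₂; b₃] = 0.
Expanding, det = 42*k + 78.
Setting this to zero gives k = -13/7.

k = -13/7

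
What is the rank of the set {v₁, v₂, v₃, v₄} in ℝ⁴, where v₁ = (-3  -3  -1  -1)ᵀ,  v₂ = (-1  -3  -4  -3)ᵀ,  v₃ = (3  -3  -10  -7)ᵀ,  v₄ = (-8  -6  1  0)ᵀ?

2

Apply Gaussian elimination to the matrix whose rows are v₁, v₂, v₃, v₄.
Exactly 2 pivots survive; hence the rank is 2.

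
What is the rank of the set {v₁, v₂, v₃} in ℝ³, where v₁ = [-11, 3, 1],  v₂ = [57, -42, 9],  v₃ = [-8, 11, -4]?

rank 2

Put the 3×3 matrix [v₁|v₂|v₃] into echelon form.
There are 2 pivot columns, so rank = 2.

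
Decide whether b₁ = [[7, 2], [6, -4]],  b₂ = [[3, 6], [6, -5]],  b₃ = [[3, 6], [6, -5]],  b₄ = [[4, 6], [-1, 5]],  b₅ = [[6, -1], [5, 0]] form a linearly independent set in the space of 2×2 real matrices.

Take coordinates with respect to the standard basis {E₁₁, E₁₂, E₂₁, E₂₂}.
There are 5 vectors in a 4-dimensional space, so they cannot be linearly independent.

linearly dependent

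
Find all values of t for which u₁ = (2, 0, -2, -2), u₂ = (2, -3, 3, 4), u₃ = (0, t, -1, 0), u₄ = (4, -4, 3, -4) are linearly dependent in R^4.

Place the vectors as rows of a 4×4 matrix; dependence ⇔ determinant zero.
Cofactor expansion gives det = 84*t - 48.
Solving 84*t - 48 = 0 yields t = 4/7.

t = 4/7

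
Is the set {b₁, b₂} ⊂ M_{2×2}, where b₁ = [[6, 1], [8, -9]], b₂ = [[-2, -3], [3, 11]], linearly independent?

Write each element as a coordinate vector in ℝ⁴ using {E₁₁, E₁₂, E₂₁, E₂₂}.
Place the vectors as rows of a 2×4 matrix and reduce to echelon form.
The reduction yields 2 nonzero rows, so the rank is 2.
Since rank = 2 (the number of vectors), the set is linearly independent.

linearly independent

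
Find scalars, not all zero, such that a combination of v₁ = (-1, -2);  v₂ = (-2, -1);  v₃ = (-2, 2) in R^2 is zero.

2v₁ - 2v₂ + v₃ = 0

Set up α₁v₁ + … + α₃v₃ = 0 and solve the homogeneous system.
A generator of the null space is (2, -2, 1).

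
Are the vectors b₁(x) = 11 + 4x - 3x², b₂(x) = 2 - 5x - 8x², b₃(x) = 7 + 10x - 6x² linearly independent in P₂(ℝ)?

Write each element as a coordinate vector in ℝ³ using {1, x, x²}.
Form the 3×3 matrix with these as columns; its determinant is 869.
A nonzero determinant means the columns are linearly independent.

linearly independent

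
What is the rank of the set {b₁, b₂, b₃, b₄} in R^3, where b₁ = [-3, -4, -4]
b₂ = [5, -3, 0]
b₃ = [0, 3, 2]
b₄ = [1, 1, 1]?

rank 3

Apply Gaussian elimination to the matrix whose rows are b₁, b₂, b₃, b₄.
The echelon form has 3 nonzero rows, so the rank is 3.
(With 4 elements in a 3-dimensional space the rank is at most 3.)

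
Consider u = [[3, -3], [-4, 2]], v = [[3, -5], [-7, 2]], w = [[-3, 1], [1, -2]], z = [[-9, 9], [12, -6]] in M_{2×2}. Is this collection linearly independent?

Take coordinates with respect to the standard basis {E₁₁, E₁₂, E₂₁, E₂₂}.
One vector is a scalar multiple of another, so the set is dependent.

linearly dependent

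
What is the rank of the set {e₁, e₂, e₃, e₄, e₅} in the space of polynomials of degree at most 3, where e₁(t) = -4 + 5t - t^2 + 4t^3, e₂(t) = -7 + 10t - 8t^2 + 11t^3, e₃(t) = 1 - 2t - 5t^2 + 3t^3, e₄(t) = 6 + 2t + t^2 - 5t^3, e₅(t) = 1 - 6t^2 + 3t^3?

4

Represent each element by its coordinate vector in ℝ⁴.
Row-reduce the 5×4 matrix with these as rows.
The echelon form has 4 nonzero rows, so the rank is 4.
(With 5 elements in a 4-dimensional space the rank is at most 4.)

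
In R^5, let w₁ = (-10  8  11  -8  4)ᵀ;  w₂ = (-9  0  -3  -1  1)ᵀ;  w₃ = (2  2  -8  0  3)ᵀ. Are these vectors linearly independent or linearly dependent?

linearly independent

Row-reduce the matrix whose columns are w₁, w₂, w₃.
The reduction yields 3 nonzero rows, so the rank is 3.
Since rank = 3 (the number of vectors), the set is linearly independent.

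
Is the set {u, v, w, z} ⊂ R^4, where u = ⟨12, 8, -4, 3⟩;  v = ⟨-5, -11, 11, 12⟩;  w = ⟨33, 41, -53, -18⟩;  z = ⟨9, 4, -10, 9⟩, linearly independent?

linearly dependent

The matrix [u|v|w|z] has determinant 0.
A zero determinant means the columns are linearly dependent.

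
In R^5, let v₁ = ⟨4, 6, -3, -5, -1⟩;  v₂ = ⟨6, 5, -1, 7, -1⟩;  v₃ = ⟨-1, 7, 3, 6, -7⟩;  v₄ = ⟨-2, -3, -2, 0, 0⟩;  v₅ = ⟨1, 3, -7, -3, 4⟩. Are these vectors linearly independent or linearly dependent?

The matrix [v₁|v₂|v₃|v₄|v₅] has determinant -11308.
A nonzero determinant means the columns are linearly independent.

linearly independent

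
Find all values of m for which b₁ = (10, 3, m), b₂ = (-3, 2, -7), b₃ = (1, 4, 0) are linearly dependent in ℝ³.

m = 37/2

Dependence holds iff the 3×3 matrix [b₁ b₂ b₃] is singular.
Expanding, det = 259 - 14*m.
This vanishes exactly when m = 37/2.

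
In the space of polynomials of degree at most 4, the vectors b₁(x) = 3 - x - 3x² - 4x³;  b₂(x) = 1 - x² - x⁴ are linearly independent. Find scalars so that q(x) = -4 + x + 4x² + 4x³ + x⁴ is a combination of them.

q = -b₁ - b₂

Take coordinate vectors relative to {1, x, …, x⁴}.
Write q = α₁b₁ + α₂b₂ and equate components.
Back-substitution yields (α₁, α₂) = (-1, -1).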